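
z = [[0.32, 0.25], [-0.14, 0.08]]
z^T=[[0.32, -0.14], [0.25, 0.08]]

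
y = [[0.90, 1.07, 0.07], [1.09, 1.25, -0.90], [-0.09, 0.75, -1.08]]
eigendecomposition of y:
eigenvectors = [[(0.67+0j), (0.32+0.32j), (0.32-0.32j)], [0.72+0.00j, -0.49-0.30j, -0.49+0.30j], [(0.15+0j), (-0.68+0j), (-0.68-0j)]]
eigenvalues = [(2.07+0j), (-0.5+0.37j), (-0.5-0.37j)]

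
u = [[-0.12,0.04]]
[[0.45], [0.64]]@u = [[-0.05, 0.02], [-0.08, 0.03]]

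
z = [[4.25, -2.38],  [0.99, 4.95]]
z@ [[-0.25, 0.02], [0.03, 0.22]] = [[-1.13, -0.44],[-0.1, 1.11]]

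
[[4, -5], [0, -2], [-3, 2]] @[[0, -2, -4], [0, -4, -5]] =[[0, 12, 9], [0, 8, 10], [0, -2, 2]]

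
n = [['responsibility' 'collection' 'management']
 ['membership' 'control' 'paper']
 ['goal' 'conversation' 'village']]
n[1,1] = 'control'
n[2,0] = 'goal'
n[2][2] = 'village'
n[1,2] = 'paper'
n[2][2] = 'village'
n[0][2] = 'management'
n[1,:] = ['membership', 'control', 'paper']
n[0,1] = 'collection'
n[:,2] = ['management', 'paper', 'village']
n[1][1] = 'control'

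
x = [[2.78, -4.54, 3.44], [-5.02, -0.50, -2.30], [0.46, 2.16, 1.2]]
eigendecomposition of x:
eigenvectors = [[-0.64, -0.78, -0.57], [-0.69, 0.59, 0.46], [0.34, 0.23, 0.69]]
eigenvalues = [-3.99, 5.22, 2.25]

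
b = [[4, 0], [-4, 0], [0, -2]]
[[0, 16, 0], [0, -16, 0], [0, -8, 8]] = b @ [[0, 4, 0], [0, 4, -4]]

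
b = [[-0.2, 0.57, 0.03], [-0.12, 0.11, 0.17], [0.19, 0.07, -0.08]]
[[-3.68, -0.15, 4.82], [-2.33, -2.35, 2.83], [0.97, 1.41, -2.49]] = b @[[3.46, 1.42, -12.2], [-4.81, 0.95, 3.89], [-8.15, -13.45, 5.54]]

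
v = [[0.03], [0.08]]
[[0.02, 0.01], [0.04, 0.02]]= v @ [[0.55,0.29]]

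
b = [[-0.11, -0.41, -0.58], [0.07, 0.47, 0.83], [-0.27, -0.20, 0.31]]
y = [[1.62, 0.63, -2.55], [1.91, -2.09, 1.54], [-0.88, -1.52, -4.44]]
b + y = [[1.51, 0.22, -3.13],[1.98, -1.62, 2.37],[-1.15, -1.72, -4.13]]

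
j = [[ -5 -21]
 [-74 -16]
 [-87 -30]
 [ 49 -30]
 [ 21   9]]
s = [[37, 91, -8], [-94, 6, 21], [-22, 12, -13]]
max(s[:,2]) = 21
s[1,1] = 6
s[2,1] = 12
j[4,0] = 21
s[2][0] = -22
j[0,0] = -5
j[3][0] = 49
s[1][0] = -94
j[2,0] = -87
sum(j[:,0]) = -96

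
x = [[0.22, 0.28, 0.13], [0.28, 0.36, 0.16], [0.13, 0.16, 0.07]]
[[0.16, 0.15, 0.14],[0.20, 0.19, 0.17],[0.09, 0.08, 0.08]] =x@[[0.87, -0.09, -0.08], [-0.09, 0.49, 0.26], [-0.08, 0.26, 0.64]]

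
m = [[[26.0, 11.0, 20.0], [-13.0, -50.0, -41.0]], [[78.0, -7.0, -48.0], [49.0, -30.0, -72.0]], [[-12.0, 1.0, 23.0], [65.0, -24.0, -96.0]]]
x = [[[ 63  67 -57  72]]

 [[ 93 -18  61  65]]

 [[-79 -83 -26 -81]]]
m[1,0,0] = 78.0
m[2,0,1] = 1.0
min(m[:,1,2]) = -96.0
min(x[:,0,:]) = -83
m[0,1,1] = -50.0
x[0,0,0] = 63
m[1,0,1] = -7.0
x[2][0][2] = -26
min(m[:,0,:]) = -48.0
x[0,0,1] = 67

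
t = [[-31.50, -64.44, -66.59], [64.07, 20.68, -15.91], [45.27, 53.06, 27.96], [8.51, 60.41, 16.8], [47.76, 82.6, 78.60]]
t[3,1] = 60.41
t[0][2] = -66.59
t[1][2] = -15.91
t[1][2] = -15.91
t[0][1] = -64.44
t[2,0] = 45.27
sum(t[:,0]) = 134.11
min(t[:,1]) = -64.44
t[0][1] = -64.44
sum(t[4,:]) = 208.95999999999998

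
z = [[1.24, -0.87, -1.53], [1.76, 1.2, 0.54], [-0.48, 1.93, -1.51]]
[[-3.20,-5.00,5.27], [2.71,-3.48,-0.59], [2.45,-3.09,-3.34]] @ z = [[-15.3, 6.96, -5.76], [-2.48, -7.67, -5.13], [-0.8, -12.29, -0.37]]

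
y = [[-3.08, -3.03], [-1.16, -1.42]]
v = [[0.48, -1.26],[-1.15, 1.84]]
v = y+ [[3.56, 1.77],[0.01, 3.26]]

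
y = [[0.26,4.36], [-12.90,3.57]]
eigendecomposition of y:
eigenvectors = [[0.11-0.49j, 0.11+0.49j], [0.86+0.00j, (0.86-0j)]]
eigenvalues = [(1.91+7.31j), (1.91-7.31j)]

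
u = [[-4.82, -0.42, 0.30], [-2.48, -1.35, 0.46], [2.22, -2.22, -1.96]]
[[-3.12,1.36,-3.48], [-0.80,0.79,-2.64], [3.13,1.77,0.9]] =u@[[0.71, -0.31, 0.64], [-0.71, -0.32, 0.63], [0.01, -0.89, -0.45]]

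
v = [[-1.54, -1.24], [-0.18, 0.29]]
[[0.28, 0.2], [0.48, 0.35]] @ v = [[-0.47, -0.29],[-0.80, -0.49]]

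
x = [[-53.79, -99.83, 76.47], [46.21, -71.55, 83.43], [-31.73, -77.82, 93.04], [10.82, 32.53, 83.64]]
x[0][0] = -53.79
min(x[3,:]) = 10.82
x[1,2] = 83.43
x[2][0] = -31.73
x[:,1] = [-99.83, -71.55, -77.82, 32.53]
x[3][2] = 83.64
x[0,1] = -99.83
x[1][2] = 83.43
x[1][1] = -71.55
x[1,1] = -71.55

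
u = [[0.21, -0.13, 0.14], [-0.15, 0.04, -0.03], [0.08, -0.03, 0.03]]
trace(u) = 0.28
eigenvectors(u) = [[-0.84, 0.53, 0.08], [0.47, 0.82, 0.79], [-0.27, -0.23, 0.61]]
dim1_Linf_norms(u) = [0.21, 0.15, 0.08]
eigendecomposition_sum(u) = [[0.23, -0.11, 0.12], [-0.13, 0.06, -0.07], [0.07, -0.04, 0.04]] + [[-0.02, -0.02, 0.02],[-0.02, -0.02, 0.03],[0.01, 0.01, -0.01]] + [[-0.0, 0.0, 0.0], [-0.00, 0.0, 0.00], [-0.0, 0.00, 0.0]]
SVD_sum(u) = [[0.23, -0.12, 0.12], [-0.12, 0.06, -0.06], [0.07, -0.04, 0.04]] + [[-0.02, -0.01, 0.02], [-0.03, -0.02, 0.03], [0.01, 0.01, -0.01]] + [[-0.00, -0.0, -0.00], [0.0, 0.0, 0.00], [0.0, 0.0, 0.0]]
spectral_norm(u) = 0.33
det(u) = -0.00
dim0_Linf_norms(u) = [0.21, 0.13, 0.14]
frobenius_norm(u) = 0.34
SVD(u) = [[-0.85, -0.51, -0.13], [0.45, -0.83, 0.32], [-0.27, 0.22, 0.94]] @ diag([0.33206884965077504, 0.05939919176054879, 0.00141954563310537]) @ [[-0.81, 0.41, -0.42], [0.58, 0.45, -0.68], [0.09, 0.79, 0.6]]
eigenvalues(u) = [0.33, -0.05, 0.0]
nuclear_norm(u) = 0.39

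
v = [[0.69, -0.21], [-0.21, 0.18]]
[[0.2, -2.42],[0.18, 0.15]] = v @ [[0.94, -5.04],[2.12, -5.05]]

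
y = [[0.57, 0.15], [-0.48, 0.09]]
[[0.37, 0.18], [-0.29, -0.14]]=y @ [[0.62, 0.3], [0.13, 0.05]]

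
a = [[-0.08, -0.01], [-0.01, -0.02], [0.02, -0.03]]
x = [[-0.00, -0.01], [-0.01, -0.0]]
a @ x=[[0.00, 0.00], [0.0, 0.0], [0.0, -0.0]]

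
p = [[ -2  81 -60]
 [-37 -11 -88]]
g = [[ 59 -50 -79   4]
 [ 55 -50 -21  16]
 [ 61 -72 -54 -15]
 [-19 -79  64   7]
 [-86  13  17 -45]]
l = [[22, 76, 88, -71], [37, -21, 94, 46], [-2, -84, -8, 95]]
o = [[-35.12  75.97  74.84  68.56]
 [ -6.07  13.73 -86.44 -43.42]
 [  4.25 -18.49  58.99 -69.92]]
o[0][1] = 75.97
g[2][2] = -54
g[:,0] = [59, 55, 61, -19, -86]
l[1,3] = 46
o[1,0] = -6.07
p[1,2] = -88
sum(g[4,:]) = -101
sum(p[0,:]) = 19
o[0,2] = 74.84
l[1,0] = 37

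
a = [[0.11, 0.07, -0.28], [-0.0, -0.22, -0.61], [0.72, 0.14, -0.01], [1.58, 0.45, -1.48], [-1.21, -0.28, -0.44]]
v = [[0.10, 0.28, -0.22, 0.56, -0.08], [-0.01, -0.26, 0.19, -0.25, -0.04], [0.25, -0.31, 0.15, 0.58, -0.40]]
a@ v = [[-0.06, 0.10, -0.05, -0.12, 0.10], [-0.15, 0.25, -0.13, -0.3, 0.25], [0.07, 0.17, -0.13, 0.36, -0.06], [-0.22, 0.78, -0.48, -0.09, 0.45], [-0.23, -0.13, 0.15, -0.86, 0.28]]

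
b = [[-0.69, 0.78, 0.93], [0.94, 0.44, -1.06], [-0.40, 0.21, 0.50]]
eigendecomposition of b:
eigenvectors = [[-0.85, 0.45, 0.76],[0.38, 0.89, -0.09],[-0.37, 0.02, 0.64]]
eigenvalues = [-0.63, 0.89, -0.01]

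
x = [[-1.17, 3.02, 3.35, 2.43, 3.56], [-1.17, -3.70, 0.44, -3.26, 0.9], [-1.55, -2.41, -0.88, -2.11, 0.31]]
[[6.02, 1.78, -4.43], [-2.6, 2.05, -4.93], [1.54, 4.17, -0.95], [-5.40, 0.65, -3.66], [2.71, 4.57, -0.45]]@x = [[-2.26, 22.27, 24.85, 18.17, 21.66], [8.28, -3.56, -3.47, -2.6, -8.94], [-5.21, -8.49, 7.83, -7.85, 8.94], [11.23, -9.89, -14.58, -7.52, -19.77], [-7.82, -7.64, 11.49, -7.36, 13.62]]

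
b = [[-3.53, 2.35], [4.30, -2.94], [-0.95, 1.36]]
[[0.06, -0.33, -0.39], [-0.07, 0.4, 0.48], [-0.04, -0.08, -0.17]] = b@ [[-0.07,  0.1,  0.05], [-0.08,  0.01,  -0.09]]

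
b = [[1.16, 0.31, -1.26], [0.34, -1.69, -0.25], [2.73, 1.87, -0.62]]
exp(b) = [[0.60,-0.50,-0.97], [-0.03,0.10,-0.11], [2.22,0.18,-0.89]]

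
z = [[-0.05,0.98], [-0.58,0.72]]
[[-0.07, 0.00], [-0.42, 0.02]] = z@[[0.68, -0.04], [-0.04, 0.00]]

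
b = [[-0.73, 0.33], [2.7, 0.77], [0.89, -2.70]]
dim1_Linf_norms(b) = [0.73, 2.7, 2.7]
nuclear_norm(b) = 5.76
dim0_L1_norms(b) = [4.32, 3.8]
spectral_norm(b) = 2.99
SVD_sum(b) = [[-0.69, 0.4],  [1.66, -0.98],  [1.84, -1.09]] + [[-0.04,-0.07], [1.04,1.75], [-0.95,-1.61]]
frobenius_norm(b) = 4.08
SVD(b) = [[-0.27, 0.03],[0.65, -0.74],[0.72, 0.68]] @ diag([2.9914111614059147, 2.7673560059045736]) @ [[0.86, -0.51],[-0.51, -0.86]]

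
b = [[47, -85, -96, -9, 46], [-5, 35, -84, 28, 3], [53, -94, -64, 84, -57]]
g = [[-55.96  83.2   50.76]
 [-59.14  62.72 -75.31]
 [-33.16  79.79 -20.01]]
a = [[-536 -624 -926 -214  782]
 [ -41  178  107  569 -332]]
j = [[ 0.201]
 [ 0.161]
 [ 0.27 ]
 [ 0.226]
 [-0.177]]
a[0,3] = -214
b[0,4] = 46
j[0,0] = 0.201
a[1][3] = 569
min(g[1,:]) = -75.31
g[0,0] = -55.96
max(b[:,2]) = -64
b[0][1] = -85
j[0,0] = 0.201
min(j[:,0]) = -0.177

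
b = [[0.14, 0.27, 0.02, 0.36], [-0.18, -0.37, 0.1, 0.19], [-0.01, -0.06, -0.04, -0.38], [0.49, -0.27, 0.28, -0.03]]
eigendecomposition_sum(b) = [[0.35-0.00j,0.05-0.00j,(0.15+0j),(0.19+0j)],[-0.05+0.00j,-0.01+0.00j,(-0.02-0j),(-0.03-0j)],[-0.25+0.00j,(-0.03+0j),-0.11-0.00j,-0.14-0.00j],[0.27-0.00j,0.04-0.00j,0.12+0.00j,0.15+0.00j]] + [[-0.10+0.07j,0.11+0.13j,(-0.06-0.04j),(0.09-0.1j)],[-0.07-0.14j,-0.18+0.12j,0.06-0.07j,0.11+0.13j],[(0.12+0j),-0.02-0.17j,(0.03+0.06j),(-0.12+0.03j)],[(0.11-0.09j),-0.15-0.14j,0.08+0.04j,-0.09+0.13j]] + [[(-0.1-0.07j), (0.11-0.13j), (-0.06+0.04j), (0.09+0.1j)], [-0.07+0.14j, (-0.18-0.12j), (0.06+0.07j), (0.11-0.13j)], [0.12-0.00j, (-0.02+0.17j), (0.03-0.06j), -0.12-0.03j], [0.11+0.09j, (-0.15+0.14j), 0.08-0.04j, (-0.09-0.13j)]] + [[-0.00+0.00j, (-0-0j), (-0.01+0j), -0j], [-0j, 0j, (0.01-0j), -0.00+0.00j], [(0.01-0j), (0.01+0j), 0.01-0.00j, (-0+0j)], [(-0+0j), (-0-0j), -0.00+0.00j, -0j]]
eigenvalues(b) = [(0.37+0j), (-0.34+0.38j), (-0.34-0.38j), (0.01+0j)]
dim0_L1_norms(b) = [0.82, 0.97, 0.44, 0.96]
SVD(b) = [[0.23, 0.76, -0.16, -0.59], [-0.2, -0.01, 0.92, -0.33], [-0.14, -0.59, -0.30, -0.73], [-0.94, 0.28, -0.19, 0.04]] @ diag([0.6352607918628711, 0.5842465603324034, 0.4847225665277645, 0.006611849987004293]) @ [[-0.62, 0.63, -0.43, 0.2], [0.43, 0.29, 0.2, 0.83], [-0.57, -0.65, 0.1, 0.49], [0.33, -0.32, -0.88, 0.15]]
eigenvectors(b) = [[-0.68+0.00j, -0.06-0.45j, (-0.06+0.45j), (-0.34+0j)], [0.09+0.00j, (0.57+0j), 0.57-0.00j, 0.31+0.00j], [0.50+0.00j, (-0.2+0.38j), -0.20-0.38j, (0.87+0j)], [-0.54+0.00j, 0.13+0.52j, 0.13-0.52j, (-0.16+0j)]]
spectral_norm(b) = 0.64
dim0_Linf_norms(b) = [0.49, 0.37, 0.28, 0.38]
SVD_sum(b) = [[-0.09, 0.09, -0.06, 0.03],[0.08, -0.08, 0.05, -0.03],[0.06, -0.06, 0.04, -0.02],[0.37, -0.38, 0.26, -0.12]] + [[0.19,0.13,0.09,0.37], [-0.00,-0.0,-0.0,-0.0], [-0.15,-0.10,-0.07,-0.29], [0.07,0.05,0.03,0.14]] + [[0.04,0.05,-0.01,-0.04], [-0.25,-0.29,0.04,0.22], [0.08,0.09,-0.01,-0.07], [0.05,0.06,-0.01,-0.04]] + [[-0.0, 0.00, 0.00, -0.0], [-0.0, 0.0, 0.0, -0.00], [-0.0, 0.0, 0.0, -0.0], [0.0, -0.0, -0.00, 0.0]]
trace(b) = -0.30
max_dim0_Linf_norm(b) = 0.49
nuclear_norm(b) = 1.71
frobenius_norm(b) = 0.99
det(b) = 0.00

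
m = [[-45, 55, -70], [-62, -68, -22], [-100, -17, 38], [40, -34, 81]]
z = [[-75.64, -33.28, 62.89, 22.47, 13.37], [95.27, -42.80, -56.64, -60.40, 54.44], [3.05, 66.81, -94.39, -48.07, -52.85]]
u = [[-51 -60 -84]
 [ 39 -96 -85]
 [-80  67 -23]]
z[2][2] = -94.39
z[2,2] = -94.39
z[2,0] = 3.05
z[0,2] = 62.89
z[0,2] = 62.89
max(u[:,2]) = -23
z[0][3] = 22.47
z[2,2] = -94.39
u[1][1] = -96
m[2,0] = -100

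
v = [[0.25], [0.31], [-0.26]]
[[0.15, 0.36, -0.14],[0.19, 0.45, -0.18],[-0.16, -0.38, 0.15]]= v @ [[0.6,1.45,-0.58]]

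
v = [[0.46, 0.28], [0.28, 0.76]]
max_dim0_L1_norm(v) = 1.04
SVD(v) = [[-0.51, -0.86],[-0.86, 0.51]] @ diag([0.9276476034853718, 0.29235239651462813]) @ [[-0.51, -0.86], [-0.86, 0.51]]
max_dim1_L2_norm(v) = 0.81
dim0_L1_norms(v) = [0.74, 1.04]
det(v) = 0.27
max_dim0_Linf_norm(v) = 0.76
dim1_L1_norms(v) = [0.74, 1.04]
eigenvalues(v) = [0.29, 0.93]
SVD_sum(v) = [[0.24, 0.41], [0.41, 0.68]] + [[0.22, -0.13], [-0.13, 0.08]]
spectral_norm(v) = 0.93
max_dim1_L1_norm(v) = 1.04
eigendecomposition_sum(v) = [[0.22, -0.13], [-0.13, 0.08]] + [[0.24, 0.41],[0.41, 0.68]]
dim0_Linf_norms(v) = [0.46, 0.76]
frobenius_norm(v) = 0.97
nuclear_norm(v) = 1.22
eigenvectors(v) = [[-0.86, -0.51], [0.51, -0.86]]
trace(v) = 1.22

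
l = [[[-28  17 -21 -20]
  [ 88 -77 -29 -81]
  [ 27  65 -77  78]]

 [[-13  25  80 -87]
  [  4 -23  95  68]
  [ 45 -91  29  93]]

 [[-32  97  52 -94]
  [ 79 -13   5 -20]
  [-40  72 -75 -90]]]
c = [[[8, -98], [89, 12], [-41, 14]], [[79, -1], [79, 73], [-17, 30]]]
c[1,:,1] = [-1, 73, 30]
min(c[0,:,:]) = -98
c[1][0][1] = -1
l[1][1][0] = 4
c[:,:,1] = [[-98, 12, 14], [-1, 73, 30]]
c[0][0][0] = 8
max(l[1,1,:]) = 95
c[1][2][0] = -17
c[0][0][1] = -98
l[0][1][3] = -81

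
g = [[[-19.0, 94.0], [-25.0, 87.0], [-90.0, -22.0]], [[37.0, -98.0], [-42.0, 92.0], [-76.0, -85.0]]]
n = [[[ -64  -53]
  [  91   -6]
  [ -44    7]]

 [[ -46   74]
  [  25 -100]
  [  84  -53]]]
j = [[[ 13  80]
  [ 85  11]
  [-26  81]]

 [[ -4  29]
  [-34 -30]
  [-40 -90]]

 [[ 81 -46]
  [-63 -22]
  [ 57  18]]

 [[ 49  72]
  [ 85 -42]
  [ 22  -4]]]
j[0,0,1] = 80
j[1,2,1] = -90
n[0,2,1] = 7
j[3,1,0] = 85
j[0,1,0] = 85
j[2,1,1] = -22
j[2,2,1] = 18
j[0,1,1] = 11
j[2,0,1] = -46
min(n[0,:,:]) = -64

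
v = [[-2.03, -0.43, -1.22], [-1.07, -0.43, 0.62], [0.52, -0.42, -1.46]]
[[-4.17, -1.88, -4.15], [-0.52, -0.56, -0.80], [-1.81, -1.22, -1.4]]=v @ [[1.06,0.31,1.19], [0.64,1.33,0.64], [1.43,0.56,1.20]]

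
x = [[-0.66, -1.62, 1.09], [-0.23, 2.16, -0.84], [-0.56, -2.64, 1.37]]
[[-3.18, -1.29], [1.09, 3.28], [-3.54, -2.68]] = x @ [[2.04, -2.1], [0.16, 0.80], [-1.44, -1.27]]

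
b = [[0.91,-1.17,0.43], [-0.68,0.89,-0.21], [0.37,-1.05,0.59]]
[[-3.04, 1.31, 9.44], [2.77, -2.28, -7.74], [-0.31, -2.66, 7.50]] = b @ [[-3.49, 3.44, 0.00], [1.45, -2.59, -9.82], [4.25, -11.28, -4.76]]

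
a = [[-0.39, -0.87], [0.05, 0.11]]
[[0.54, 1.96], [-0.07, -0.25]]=a@ [[1.64, -1.51], [-1.36, -1.58]]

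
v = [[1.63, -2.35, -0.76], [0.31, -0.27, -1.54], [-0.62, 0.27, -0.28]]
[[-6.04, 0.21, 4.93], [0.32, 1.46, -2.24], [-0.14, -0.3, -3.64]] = v @ [[2.35, 1.38, 5.09],[4.36, 1.15, 0.67],[-0.5, -0.87, 2.36]]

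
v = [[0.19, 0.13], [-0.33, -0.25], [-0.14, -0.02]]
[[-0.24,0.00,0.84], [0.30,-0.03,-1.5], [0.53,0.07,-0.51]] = v@[[-4.49,  -0.62,  3.41], [4.73,  0.93,  1.48]]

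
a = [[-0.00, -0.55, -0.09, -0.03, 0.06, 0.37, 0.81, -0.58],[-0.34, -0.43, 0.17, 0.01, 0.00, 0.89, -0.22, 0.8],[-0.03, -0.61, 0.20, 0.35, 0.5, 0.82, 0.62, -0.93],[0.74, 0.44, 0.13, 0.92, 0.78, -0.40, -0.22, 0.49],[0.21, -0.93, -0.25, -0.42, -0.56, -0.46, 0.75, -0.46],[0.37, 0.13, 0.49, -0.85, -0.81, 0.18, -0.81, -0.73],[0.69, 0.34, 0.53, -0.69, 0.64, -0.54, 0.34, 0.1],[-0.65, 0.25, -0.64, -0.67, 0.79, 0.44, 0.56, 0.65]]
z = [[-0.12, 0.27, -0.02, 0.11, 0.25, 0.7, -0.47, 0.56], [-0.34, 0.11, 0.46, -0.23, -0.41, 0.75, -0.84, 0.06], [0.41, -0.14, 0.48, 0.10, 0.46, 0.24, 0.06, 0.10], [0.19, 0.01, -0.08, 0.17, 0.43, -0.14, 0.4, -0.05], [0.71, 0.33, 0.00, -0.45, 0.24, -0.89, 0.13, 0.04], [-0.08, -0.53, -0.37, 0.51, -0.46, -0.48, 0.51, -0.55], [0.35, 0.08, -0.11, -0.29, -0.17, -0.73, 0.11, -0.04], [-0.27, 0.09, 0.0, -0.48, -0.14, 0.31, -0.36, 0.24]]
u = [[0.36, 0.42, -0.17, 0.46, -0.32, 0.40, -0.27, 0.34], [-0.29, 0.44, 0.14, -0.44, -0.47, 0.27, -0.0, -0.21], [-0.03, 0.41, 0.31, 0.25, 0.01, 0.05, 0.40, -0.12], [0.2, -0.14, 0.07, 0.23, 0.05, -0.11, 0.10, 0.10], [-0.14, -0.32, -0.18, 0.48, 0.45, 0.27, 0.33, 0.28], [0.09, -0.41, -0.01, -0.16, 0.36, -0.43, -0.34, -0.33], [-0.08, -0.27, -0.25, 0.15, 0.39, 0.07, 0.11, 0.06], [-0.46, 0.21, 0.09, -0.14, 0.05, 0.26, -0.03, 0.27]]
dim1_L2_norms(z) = [1.09, 1.35, 0.84, 0.66, 1.3, 1.3, 0.89, 0.78]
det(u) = 0.00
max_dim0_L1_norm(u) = 2.62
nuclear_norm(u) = 4.92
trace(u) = 1.74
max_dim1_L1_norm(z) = 3.49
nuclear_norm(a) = 10.72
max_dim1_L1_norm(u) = 2.74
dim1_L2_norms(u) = [1.0, 0.91, 0.71, 0.39, 0.92, 0.86, 0.58, 0.65]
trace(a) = 1.30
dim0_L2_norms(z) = [1.02, 0.71, 0.77, 0.94, 0.97, 1.67, 1.23, 0.83]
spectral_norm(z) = 2.21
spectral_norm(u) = 1.38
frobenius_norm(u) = 2.20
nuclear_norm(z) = 6.16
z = u @ a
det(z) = 0.00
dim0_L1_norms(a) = [3.03, 3.68, 2.5, 3.94, 4.14, 4.1, 4.33, 4.74]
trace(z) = 0.75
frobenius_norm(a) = 4.37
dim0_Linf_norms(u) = [0.46, 0.44, 0.31, 0.48, 0.47, 0.43, 0.4, 0.34]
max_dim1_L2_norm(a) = 1.73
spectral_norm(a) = 2.37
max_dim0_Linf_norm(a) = 0.93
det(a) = 0.92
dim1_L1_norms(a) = [2.49, 2.86, 4.06, 4.12, 4.04, 4.37, 3.87, 4.65]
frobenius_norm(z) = 2.99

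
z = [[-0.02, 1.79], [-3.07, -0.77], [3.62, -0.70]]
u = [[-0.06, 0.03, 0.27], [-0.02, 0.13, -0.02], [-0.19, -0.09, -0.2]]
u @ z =[[0.89,-0.32], [-0.47,-0.12], [-0.44,-0.13]]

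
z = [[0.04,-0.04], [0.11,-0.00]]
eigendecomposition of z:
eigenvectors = [[0.16+0.49j,(0.16-0.49j)], [0.86+0.00j,0.86-0.00j]]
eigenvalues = [(0.02+0.06j), (0.02-0.06j)]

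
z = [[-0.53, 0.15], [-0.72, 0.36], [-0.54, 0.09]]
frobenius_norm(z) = 1.12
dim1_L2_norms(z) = [0.55, 0.8, 0.55]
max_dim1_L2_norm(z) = 0.8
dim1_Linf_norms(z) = [0.53, 0.72, 0.54]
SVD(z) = [[-0.50, 0.28],[-0.72, -0.66],[-0.49, 0.7]] @ diag([1.1094977729901074, 0.14182627305965453]) @ [[0.94, -0.34], [-0.34, -0.94]]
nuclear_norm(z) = 1.25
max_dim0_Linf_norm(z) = 0.72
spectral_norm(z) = 1.11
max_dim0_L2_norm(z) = 1.04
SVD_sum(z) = [[-0.52, 0.19], [-0.75, 0.27], [-0.51, 0.18]] + [[-0.01, -0.04], [0.03, 0.09], [-0.03, -0.09]]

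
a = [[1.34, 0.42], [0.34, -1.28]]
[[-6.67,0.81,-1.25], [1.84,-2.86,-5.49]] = a@[[-4.18, -0.09, -2.1],  [-2.55, 2.21, 3.73]]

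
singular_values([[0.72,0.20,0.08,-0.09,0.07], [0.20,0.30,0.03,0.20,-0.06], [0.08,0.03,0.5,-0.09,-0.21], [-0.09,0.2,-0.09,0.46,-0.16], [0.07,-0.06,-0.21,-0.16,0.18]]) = [0.83, 0.66, 0.59, 0.1, 0.0]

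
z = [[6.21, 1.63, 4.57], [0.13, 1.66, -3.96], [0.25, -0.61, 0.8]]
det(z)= -10.796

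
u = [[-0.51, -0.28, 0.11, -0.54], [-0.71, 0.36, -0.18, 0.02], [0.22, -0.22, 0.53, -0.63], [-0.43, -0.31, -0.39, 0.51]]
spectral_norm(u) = 1.24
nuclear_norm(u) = 2.86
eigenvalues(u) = [-0.91, 0.12, 1.12, 0.56]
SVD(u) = [[0.17, 0.79, 0.31, -0.5],[-0.41, 0.56, -0.62, 0.37],[0.68, 0.22, 0.15, 0.68],[-0.58, 0.1, 0.7, 0.4]] @ diag([1.2402763194577264, 0.950035061158671, 0.5702643729184784, 0.10220850718765809]) @ [[0.49, -0.13, 0.55, -0.67], [-0.84, -0.10, 0.07, -0.53], [0.02, -0.99, -0.08, 0.14], [-0.25, -0.0, 0.83, 0.50]]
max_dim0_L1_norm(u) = 1.87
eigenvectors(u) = [[-0.8,  -0.23,  -0.27,  0.11], [-0.46,  -0.10,  0.44,  -0.81], [-0.11,  0.83,  -0.74,  0.49], [-0.37,  0.49,  0.44,  0.3]]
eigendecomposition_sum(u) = [[-0.65,-0.22,-0.05,-0.27],[-0.37,-0.12,-0.03,-0.15],[-0.09,-0.03,-0.01,-0.04],[-0.3,-0.10,-0.02,-0.12]] + [[0.02, -0.02, -0.02, -0.01], [0.01, -0.01, -0.01, -0.01], [-0.07, 0.06, 0.08, 0.04], [-0.04, 0.03, 0.05, 0.03]] + [[0.1, 0.03, 0.21, -0.30], [-0.16, -0.04, -0.34, 0.49], [0.26, 0.07, 0.57, -0.82], [-0.16, -0.04, -0.34, 0.49]] + [[0.03, -0.07, -0.03, 0.04], [-0.19, 0.54, 0.20, -0.31], [0.11, -0.32, -0.12, 0.19], [0.07, -0.2, -0.07, 0.12]]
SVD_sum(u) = [[0.1, -0.03, 0.11, -0.14], [-0.25, 0.07, -0.28, 0.34], [0.41, -0.11, 0.46, -0.56], [-0.35, 0.10, -0.4, 0.48]] + [[-0.63, -0.08, 0.05, -0.4], [-0.45, -0.06, 0.04, -0.28], [-0.18, -0.02, 0.01, -0.11], [-0.08, -0.01, 0.01, -0.05]] + [[0.0, -0.17, -0.01, 0.03], [-0.01, 0.35, 0.03, -0.05], [0.00, -0.09, -0.01, 0.01], [0.01, -0.4, -0.03, 0.06]] + [[0.01,0.00,-0.04,-0.03], [-0.01,-0.00,0.03,0.02], [-0.02,-0.00,0.06,0.03], [-0.01,-0.00,0.03,0.02]]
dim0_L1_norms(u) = [1.87, 1.17, 1.21, 1.7]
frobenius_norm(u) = 1.67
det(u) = -0.07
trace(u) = 0.89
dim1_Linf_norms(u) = [0.54, 0.71, 0.63, 0.51]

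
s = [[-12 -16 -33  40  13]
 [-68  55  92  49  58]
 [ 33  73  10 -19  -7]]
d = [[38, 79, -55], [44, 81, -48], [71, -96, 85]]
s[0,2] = -33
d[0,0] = 38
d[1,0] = 44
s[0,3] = 40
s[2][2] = 10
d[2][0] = 71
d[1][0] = 44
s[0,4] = 13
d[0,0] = 38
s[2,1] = 73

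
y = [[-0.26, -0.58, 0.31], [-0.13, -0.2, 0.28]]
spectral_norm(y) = 0.79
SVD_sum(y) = [[-0.26, -0.55, 0.36], [-0.13, -0.27, 0.18]] + [[0.00, -0.03, -0.05], [-0.0, 0.07, 0.1]]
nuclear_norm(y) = 0.92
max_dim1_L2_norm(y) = 0.71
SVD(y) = [[-0.90, -0.44], [-0.44, 0.9]] @ diag([0.7851409089063882, 0.13767263040143662]) @ [[0.37, 0.78, -0.51], [-0.01, 0.56, 0.83]]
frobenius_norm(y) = 0.80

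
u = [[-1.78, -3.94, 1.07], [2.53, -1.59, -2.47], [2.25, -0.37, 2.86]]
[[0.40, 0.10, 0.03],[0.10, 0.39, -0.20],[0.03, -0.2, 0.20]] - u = [[2.18, 4.04, -1.04], [-2.43, 1.98, 2.27], [-2.22, 0.17, -2.66]]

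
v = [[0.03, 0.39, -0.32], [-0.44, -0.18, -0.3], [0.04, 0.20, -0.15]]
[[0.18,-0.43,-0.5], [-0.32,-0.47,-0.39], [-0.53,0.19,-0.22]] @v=[[0.17, 0.05, 0.15], [0.18, -0.12, 0.3], [-0.11, -0.28, 0.15]]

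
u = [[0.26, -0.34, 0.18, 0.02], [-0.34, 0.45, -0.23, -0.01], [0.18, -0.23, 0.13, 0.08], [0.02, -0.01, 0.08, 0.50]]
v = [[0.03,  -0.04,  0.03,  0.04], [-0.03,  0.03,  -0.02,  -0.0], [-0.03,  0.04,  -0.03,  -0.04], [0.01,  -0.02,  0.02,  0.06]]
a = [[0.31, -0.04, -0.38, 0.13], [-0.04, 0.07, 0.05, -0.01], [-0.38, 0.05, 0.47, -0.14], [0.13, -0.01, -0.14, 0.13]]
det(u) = -0.00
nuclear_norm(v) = 0.17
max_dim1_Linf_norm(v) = 0.06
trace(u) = 1.34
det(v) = 0.00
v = a @ u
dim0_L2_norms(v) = [0.05, 0.07, 0.05, 0.08]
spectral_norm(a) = 0.84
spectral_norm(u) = 0.84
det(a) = -0.00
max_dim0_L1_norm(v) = 0.14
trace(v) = 0.09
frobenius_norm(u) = 0.98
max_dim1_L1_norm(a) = 1.04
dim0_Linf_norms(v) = [0.03, 0.04, 0.03, 0.06]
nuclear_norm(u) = 1.34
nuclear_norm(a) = 0.98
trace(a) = 0.98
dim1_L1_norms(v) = [0.14, 0.08, 0.14, 0.11]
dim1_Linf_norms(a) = [0.38, 0.07, 0.47, 0.14]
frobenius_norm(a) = 0.84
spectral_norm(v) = 0.12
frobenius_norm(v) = 0.13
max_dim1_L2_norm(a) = 0.62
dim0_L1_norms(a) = [0.86, 0.17, 1.04, 0.41]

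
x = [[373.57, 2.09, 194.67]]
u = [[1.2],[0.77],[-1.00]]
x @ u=[[255.22]]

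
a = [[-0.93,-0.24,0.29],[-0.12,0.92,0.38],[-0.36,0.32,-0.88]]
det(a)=1.009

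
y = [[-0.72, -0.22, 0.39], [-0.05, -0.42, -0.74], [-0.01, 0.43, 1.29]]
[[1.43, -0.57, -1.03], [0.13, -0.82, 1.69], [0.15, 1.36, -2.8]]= y @ [[-1.57, 1.48, 0.56], [-0.74, -0.23, -0.63], [0.35, 1.14, -1.96]]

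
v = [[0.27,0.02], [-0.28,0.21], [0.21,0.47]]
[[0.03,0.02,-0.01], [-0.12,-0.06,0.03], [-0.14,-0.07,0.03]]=v @ [[0.15, 0.07, -0.04], [-0.37, -0.18, 0.09]]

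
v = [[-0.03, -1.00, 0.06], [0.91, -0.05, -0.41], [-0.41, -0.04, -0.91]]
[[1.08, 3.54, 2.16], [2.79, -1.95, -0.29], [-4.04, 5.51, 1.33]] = v@[[4.18, -4.16, -0.88], [-1.05, -3.66, -2.19], [2.60, -4.02, -0.97]]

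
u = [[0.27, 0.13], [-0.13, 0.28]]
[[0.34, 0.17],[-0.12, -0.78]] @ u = [[0.07, 0.09], [0.07, -0.23]]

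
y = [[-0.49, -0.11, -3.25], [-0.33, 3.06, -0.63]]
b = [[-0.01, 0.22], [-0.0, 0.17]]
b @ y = [[-0.07, 0.67, -0.11], [-0.06, 0.52, -0.11]]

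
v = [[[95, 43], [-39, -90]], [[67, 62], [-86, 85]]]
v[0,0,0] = 95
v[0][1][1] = -90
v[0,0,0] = 95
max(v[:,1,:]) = 85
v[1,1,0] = -86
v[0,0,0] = 95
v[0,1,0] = -39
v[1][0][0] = 67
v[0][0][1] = 43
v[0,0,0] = 95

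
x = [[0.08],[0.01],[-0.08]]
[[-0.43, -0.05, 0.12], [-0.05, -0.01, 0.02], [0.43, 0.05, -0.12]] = x @ [[-5.34, -0.6, 1.52]]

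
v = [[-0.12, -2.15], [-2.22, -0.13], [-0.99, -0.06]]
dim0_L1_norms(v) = [3.33, 2.34]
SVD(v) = [[-0.37, 0.93], [-0.85, -0.33], [-0.38, -0.15]] @ diag([2.4828001728372797, 2.0979998335936965]) @ [[0.93, 0.37], [0.37, -0.93]]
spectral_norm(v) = 2.48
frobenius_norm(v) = 3.25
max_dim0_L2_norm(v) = 2.43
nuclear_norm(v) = 4.58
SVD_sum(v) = [[-0.84, -0.34], [-1.96, -0.78], [-0.88, -0.35]] + [[0.72, -1.81], [-0.26, 0.65], [-0.11, 0.29]]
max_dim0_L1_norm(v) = 3.33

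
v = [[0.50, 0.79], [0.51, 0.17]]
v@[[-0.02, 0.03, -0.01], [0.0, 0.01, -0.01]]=[[-0.01, 0.02, -0.01], [-0.01, 0.02, -0.01]]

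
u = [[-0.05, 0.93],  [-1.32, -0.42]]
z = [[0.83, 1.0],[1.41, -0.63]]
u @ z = [[1.27, -0.64], [-1.69, -1.06]]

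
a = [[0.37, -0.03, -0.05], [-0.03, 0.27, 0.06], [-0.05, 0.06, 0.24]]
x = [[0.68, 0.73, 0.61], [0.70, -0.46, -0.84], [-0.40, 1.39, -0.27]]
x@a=[[0.2, 0.21, 0.16],  [0.31, -0.2, -0.26],  [-0.18, 0.37, 0.04]]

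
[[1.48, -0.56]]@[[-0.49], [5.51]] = [[-3.81]]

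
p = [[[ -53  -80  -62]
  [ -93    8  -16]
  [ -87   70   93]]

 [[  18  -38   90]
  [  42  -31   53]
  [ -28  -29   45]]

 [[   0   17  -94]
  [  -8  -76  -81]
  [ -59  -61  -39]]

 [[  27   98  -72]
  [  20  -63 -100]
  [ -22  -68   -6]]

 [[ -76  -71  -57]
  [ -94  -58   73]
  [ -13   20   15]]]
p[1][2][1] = -29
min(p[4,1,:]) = -94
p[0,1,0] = -93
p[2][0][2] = -94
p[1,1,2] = 53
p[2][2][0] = -59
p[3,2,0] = -22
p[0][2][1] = 70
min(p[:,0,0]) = -76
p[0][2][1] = 70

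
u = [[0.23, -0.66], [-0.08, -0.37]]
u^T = [[0.23, -0.08], [-0.66, -0.37]]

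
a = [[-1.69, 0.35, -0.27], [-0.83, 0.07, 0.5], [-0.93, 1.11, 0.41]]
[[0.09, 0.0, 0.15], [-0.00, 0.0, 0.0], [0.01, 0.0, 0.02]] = a @ [[-0.04, 0.0, -0.07],  [-0.00, 0.0, -0.00],  [-0.07, 0.0, -0.11]]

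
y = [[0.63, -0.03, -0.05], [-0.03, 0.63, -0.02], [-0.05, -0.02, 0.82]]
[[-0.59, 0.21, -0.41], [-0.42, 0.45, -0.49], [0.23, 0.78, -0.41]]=y @ [[-0.96, 0.45, -0.74], [-0.7, 0.76, -0.83], [0.21, 1.0, -0.57]]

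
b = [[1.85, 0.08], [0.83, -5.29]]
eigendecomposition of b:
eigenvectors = [[0.99, -0.01], [0.12, 1.0]]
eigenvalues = [1.86, -5.3]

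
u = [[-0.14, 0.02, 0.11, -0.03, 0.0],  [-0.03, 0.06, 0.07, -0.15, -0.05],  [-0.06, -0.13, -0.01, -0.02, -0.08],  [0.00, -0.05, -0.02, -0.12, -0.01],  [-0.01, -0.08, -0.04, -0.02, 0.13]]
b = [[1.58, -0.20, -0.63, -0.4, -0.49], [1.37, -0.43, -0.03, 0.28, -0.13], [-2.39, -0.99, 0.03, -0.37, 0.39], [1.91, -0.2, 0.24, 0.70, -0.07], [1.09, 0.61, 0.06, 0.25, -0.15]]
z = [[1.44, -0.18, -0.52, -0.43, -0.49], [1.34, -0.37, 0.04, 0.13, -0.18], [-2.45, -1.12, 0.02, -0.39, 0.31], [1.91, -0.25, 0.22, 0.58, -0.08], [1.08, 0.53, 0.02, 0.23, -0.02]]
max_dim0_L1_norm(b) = 8.34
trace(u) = -0.08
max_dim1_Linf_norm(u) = 0.15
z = u + b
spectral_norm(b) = 3.98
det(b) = 0.00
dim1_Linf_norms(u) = [0.14, 0.15, 0.13, 0.12, 0.13]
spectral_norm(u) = 0.24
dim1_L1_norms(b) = [3.3, 2.24, 4.17, 3.12, 2.16]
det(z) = 0.02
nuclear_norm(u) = 0.73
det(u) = 0.00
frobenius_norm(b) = 4.29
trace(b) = 1.73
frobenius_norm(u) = 0.37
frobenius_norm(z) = 4.23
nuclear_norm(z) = 6.24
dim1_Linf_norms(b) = [1.58, 1.37, 2.39, 1.91, 1.09]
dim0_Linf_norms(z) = [2.45, 1.12, 0.52, 0.58, 0.49]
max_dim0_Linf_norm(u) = 0.15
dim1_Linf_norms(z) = [1.44, 1.34, 2.45, 1.91, 1.08]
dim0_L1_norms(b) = [8.34, 2.43, 0.99, 2.0, 1.23]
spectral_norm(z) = 3.94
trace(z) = 1.65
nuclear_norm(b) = 6.23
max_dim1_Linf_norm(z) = 2.45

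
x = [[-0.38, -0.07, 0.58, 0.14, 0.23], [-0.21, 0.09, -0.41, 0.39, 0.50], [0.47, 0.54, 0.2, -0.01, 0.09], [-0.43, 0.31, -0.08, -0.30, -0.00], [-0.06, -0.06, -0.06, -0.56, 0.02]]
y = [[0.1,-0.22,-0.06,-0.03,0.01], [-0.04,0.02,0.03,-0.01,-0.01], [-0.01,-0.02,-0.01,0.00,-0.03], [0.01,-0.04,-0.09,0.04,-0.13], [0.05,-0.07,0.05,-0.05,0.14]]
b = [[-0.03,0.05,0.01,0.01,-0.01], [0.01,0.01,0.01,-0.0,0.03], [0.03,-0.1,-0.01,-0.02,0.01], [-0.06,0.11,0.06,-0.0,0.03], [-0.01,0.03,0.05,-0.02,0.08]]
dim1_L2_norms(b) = [0.06, 0.03, 0.11, 0.14, 0.1]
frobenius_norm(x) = 1.56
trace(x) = -0.37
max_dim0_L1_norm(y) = 0.37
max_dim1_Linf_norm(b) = 0.11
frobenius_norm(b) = 0.22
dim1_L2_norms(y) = [0.25, 0.06, 0.04, 0.17, 0.18]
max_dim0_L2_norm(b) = 0.16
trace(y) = 0.29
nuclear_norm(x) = 3.35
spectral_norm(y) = 0.27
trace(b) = 0.05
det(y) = 0.00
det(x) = 0.10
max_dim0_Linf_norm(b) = 0.11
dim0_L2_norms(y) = [0.12, 0.24, 0.12, 0.07, 0.19]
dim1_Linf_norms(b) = [0.05, 0.03, 0.1, 0.11, 0.08]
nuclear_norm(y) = 0.55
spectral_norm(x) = 0.86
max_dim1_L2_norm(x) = 0.79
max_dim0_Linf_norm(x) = 0.58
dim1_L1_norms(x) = [1.4, 1.6, 1.31, 1.12, 0.76]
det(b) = 0.00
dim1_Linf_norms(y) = [0.22, 0.04, 0.03, 0.13, 0.14]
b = x @ y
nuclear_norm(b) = 0.33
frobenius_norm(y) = 0.36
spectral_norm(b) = 0.19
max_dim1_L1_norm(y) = 0.42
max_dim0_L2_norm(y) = 0.24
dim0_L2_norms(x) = [0.77, 0.64, 0.74, 0.76, 0.56]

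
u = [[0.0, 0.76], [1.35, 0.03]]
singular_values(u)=[1.35, 0.76]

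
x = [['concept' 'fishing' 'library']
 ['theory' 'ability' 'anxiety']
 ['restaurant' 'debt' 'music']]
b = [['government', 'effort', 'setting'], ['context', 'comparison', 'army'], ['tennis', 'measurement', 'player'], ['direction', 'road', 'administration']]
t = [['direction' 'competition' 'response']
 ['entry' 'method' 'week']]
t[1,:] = ['entry', 'method', 'week']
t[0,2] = 'response'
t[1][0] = 'entry'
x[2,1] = 'debt'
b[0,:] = ['government', 'effort', 'setting']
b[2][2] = 'player'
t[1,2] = 'week'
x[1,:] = ['theory', 'ability', 'anxiety']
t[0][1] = 'competition'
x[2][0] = 'restaurant'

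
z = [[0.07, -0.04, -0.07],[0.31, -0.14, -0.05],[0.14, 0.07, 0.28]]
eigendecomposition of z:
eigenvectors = [[0.14,0.43,-0.35], [0.96,0.65,-0.46], [-0.24,-0.63,0.81]]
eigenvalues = [-0.08, 0.11, 0.18]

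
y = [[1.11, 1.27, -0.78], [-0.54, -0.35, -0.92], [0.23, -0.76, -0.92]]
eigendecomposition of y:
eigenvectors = [[0.85+0.00j, 0.85-0.00j, -0.06+0.00j], [(-0.23+0.4j), -0.23-0.40j, 0.60+0.00j], [0.11-0.24j, (0.11+0.24j), 0.80+0.00j]]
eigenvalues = [(0.68+0.82j), (0.68-0.82j), (-1.51+0j)]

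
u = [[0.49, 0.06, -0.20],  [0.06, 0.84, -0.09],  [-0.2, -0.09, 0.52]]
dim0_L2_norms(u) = [0.53, 0.85, 0.56]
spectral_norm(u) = 0.90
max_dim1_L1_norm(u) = 0.99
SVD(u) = [[0.31, 0.61, -0.73], [0.88, -0.48, -0.03], [-0.37, -0.63, -0.69]] @ diag([0.8993441229946696, 0.6468022079901914, 0.30385366901513866]) @ [[0.31, 0.88, -0.37], [0.61, -0.48, -0.63], [-0.73, -0.03, -0.69]]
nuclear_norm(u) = 1.85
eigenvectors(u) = [[0.73, -0.61, 0.31], [0.03, 0.48, 0.88], [0.69, 0.63, -0.37]]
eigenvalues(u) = [0.3, 0.65, 0.9]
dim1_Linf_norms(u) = [0.49, 0.84, 0.52]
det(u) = 0.18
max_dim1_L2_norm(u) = 0.85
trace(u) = 1.85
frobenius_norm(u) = 1.15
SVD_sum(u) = [[0.09, 0.24, -0.1], [0.24, 0.69, -0.29], [-0.10, -0.29, 0.12]] + [[0.24, -0.19, -0.25], [-0.19, 0.15, 0.20], [-0.25, 0.2, 0.25]] + [[0.16,  0.01,  0.15], [0.01,  0.00,  0.01], [0.15,  0.01,  0.14]]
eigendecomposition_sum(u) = [[0.16, 0.01, 0.15],  [0.01, 0.0, 0.01],  [0.15, 0.01, 0.14]] + [[0.24, -0.19, -0.25], [-0.19, 0.15, 0.2], [-0.25, 0.2, 0.25]] + [[0.09, 0.24, -0.1], [0.24, 0.69, -0.29], [-0.1, -0.29, 0.12]]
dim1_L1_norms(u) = [0.75, 0.99, 0.81]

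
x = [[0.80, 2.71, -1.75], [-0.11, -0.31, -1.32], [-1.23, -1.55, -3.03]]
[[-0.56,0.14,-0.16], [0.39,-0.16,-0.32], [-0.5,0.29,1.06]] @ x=[[-0.27, -1.31, 1.28],[0.72, 1.60, 0.50],[-1.74, -3.09, -2.72]]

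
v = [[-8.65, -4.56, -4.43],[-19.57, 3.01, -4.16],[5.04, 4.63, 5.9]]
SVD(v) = [[-0.42, 0.52, 0.74], [-0.86, -0.49, -0.14], [0.29, -0.7, 0.65]] @ diag([23.06968748615821, 8.48204114915307, 1.443813434994066]) @ [[0.95, 0.03, 0.31],[0.19, -0.84, -0.51],[-0.24, -0.55, 0.8]]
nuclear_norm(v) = 33.00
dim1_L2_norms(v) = [10.74, 20.23, 9.04]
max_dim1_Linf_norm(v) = 19.57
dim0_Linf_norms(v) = [19.57, 4.63, 5.9]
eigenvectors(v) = [[-0.6,-0.34,-0.20], [-0.71,0.74,-0.38], [0.37,0.59,0.9]]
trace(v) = 0.26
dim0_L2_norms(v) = [21.98, 7.16, 8.47]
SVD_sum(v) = [[-9.25, -0.29, -3.02], [-18.80, -0.6, -6.15], [6.42, 0.2, 2.10]] + [[0.86, -3.68, -2.26],[-0.82, 3.50, 2.15],[-1.15, 4.94, 3.05]] + [[-0.26, -0.59, 0.86], [0.05, 0.11, -0.16], [-0.23, -0.52, 0.75]]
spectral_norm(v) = 23.07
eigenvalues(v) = [-11.35, 8.78, 2.83]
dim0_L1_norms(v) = [33.26, 12.2, 14.49]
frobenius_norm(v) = 24.62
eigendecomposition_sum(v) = [[-10.62,-2.31,-3.28], [-12.59,-2.74,-3.89], [6.48,1.41,2.00]] + [[2.63,-2.47,-0.48], [-5.67,5.32,1.04], [-4.51,4.23,0.83]] + [[-0.67, 0.22, -0.66], [-1.31, 0.43, -1.31], [3.08, -1.01, 3.07]]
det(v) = -282.52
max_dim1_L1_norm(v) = 26.74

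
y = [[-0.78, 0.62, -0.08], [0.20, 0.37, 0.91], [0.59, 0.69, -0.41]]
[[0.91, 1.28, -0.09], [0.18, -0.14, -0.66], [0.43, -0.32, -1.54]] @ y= [[-0.51, 0.98, 1.13], [-0.56, -0.4, 0.13], [-1.31, -0.91, 0.31]]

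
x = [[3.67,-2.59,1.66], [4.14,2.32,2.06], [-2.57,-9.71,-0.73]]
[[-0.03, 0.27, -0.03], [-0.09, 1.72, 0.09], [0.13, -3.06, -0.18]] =x@[[-0.01, 0.13, -0.03],[-0.01, 0.26, 0.02],[-0.01, 0.28, 0.08]]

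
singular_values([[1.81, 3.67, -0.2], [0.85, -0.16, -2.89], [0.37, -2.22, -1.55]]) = [4.56, 3.49, 0.62]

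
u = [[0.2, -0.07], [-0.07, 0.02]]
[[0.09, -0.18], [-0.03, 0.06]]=u @ [[0.34, -0.81], [-0.30, 0.21]]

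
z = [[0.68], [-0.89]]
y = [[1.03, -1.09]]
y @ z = [[1.67]]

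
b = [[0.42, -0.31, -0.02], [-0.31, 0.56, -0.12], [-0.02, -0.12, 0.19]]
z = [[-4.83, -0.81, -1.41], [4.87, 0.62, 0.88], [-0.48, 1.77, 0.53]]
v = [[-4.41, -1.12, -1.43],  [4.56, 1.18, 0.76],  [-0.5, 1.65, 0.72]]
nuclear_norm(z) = 9.35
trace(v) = -2.51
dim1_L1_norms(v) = [6.96, 6.5, 2.87]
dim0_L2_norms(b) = [0.52, 0.65, 0.23]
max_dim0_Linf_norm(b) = 0.56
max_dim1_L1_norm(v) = 6.96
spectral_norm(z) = 7.12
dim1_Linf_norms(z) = [4.83, 4.87, 1.77]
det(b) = 0.02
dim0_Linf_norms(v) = [4.56, 1.65, 1.43]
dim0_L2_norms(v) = [6.36, 2.32, 1.77]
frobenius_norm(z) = 7.38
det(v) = -5.72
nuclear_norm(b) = 1.17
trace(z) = -3.68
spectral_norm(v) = 6.73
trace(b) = 1.17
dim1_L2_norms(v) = [4.77, 4.77, 1.87]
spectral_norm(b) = 0.82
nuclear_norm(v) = 9.06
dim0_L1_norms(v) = [9.47, 3.95, 2.91]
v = z + b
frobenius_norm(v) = 7.00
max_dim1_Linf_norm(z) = 4.87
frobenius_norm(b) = 0.86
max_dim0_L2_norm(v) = 6.36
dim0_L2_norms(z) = [6.88, 2.04, 1.74]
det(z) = -4.20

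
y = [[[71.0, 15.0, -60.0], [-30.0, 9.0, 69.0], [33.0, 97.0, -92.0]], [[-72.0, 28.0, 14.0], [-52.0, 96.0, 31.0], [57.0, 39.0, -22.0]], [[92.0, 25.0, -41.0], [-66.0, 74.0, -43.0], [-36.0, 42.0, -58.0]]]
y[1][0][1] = 28.0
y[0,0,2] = -60.0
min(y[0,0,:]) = -60.0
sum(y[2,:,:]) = -11.0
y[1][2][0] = 57.0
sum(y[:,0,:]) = 72.0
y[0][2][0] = 33.0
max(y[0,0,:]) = 71.0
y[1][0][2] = 14.0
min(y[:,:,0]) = -72.0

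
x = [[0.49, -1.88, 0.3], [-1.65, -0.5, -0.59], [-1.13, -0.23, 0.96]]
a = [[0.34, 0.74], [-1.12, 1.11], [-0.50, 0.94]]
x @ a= [[2.12, -1.44],[0.29, -2.33],[-0.61, -0.19]]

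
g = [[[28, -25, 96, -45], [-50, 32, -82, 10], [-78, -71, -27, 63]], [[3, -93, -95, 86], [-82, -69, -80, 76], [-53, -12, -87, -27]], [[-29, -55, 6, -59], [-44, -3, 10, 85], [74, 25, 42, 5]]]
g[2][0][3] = -59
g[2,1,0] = -44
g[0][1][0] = -50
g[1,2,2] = -87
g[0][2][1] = -71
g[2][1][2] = 10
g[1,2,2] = -87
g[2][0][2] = 6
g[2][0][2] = 6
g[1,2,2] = -87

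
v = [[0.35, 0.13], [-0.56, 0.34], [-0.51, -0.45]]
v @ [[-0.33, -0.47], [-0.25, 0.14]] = [[-0.15, -0.15], [0.1, 0.31], [0.28, 0.18]]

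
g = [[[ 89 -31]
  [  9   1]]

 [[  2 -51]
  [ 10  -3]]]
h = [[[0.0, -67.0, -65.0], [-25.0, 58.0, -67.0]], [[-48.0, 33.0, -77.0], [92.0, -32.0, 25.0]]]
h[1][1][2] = 25.0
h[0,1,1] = 58.0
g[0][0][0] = 89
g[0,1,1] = 1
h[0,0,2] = -65.0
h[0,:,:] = [[0.0, -67.0, -65.0], [-25.0, 58.0, -67.0]]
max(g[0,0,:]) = 89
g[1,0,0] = 2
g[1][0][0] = 2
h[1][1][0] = 92.0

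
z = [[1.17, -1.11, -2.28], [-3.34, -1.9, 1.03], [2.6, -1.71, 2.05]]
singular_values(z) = [4.41, 3.49, 2.43]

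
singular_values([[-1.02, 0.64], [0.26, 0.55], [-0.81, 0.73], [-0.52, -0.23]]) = [1.65, 0.79]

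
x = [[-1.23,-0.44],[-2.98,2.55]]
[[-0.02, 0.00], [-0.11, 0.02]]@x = [[0.02, 0.01],[0.08, 0.10]]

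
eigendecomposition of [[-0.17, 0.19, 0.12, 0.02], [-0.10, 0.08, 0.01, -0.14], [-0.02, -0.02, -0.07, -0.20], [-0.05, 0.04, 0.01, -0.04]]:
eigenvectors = [[0.77+0.00j, (0.77-0j), (-0.33+0j), (-0.74+0j)], [(0.31+0.31j), (0.31-0.31j), (-0.68+0j), -0.59+0.00j], [(-0.1+0.41j), (-0.1-0.41j), 0.64+0.00j, (-0.22+0j)], [(0.17+0.11j), (0.17-0.11j), -0.12+0.00j, (0.22+0j)]]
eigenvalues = [(-0.1+0.14j), (-0.1-0.14j), (-0+0j), (0.01+0j)]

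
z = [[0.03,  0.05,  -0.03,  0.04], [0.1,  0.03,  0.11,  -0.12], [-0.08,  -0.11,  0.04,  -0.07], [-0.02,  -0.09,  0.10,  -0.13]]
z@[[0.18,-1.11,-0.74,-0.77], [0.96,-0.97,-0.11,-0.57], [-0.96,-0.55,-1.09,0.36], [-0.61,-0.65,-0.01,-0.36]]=[[0.06, -0.09, 0.0, -0.08], [0.01, -0.12, -0.20, -0.01], [-0.12, 0.22, 0.03, 0.16], [-0.11, 0.14, -0.08, 0.15]]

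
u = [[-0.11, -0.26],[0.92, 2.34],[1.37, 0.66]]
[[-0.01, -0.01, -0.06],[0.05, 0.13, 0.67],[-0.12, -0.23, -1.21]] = u @ [[-0.12, -0.24, -1.26], [0.07, 0.15, 0.78]]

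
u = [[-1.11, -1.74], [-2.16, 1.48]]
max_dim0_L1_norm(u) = 3.27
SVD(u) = [[0.07,-1.0], [-1.00,-0.07]] @ diag([2.6207045643566067, 2.060972485590346]) @ [[0.79, -0.61], [0.61, 0.79]]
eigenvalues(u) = [-2.15, 2.52]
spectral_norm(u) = 2.62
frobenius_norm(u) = 3.33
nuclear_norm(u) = 4.68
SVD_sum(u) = [[0.14, -0.11], [-2.07, 1.59]] + [[-1.25,-1.63], [-0.09,-0.11]]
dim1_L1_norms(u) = [2.85, 3.64]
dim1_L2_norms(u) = [2.06, 2.62]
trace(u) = 0.37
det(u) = -5.40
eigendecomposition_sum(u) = [[-1.67, -0.80], [-0.99, -0.48]] + [[0.56, -0.94], [-1.17, 1.96]]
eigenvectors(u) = [[-0.86, 0.43], [-0.51, -0.90]]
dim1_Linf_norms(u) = [1.74, 2.16]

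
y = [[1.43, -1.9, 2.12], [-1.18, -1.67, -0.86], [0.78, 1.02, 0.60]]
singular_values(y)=[3.2, 2.62, 0.0]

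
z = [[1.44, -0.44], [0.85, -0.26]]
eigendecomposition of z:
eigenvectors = [[0.86, 0.29],[0.51, 0.96]]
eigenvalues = [1.18, -0.0]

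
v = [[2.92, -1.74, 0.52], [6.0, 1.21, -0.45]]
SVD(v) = [[-0.42, -0.91], [-0.91, 0.42]] @ diag([6.684349670191954, 2.1932782510672775]) @ [[-1.0,-0.06,0.03],[-0.06,0.95,-0.3]]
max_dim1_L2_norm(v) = 6.14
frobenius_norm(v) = 7.03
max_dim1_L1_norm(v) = 7.66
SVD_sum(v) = [[2.8,0.15,-0.08], [6.06,0.33,-0.17]] + [[0.12, -1.89, 0.6],[-0.06, 0.88, -0.28]]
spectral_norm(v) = 6.68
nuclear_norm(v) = 8.88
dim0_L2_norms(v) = [6.67, 2.12, 0.69]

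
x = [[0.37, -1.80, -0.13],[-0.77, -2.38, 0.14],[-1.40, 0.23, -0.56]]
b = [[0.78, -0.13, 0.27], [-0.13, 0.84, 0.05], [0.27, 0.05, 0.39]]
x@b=[[0.49, -1.57, -0.04], [-0.25, -1.89, -0.27], [-1.27, 0.35, -0.58]]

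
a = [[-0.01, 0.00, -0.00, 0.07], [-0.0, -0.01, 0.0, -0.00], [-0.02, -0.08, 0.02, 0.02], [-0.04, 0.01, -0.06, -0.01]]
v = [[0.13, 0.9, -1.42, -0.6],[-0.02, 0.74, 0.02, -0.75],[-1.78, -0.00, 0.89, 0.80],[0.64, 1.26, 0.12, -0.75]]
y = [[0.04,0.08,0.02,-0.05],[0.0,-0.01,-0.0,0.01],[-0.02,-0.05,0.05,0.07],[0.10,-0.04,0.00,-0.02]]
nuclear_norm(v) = 5.83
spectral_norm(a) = 0.09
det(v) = -1.71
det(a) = -0.00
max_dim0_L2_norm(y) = 0.11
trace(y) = 0.06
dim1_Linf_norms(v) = [1.42, 0.75, 1.78, 1.26]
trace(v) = 1.01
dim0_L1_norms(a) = [0.07, 0.1, 0.08, 0.1]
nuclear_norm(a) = 0.23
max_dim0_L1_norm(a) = 0.1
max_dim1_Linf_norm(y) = 0.1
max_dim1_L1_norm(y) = 0.19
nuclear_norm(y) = 0.30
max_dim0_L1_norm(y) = 0.18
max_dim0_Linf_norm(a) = 0.08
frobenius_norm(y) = 0.18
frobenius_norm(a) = 0.13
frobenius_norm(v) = 3.39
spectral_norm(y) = 0.14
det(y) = 0.00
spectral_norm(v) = 2.74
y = a @ v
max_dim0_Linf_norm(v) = 1.78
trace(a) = -0.01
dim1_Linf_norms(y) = [0.08, 0.01, 0.07, 0.1]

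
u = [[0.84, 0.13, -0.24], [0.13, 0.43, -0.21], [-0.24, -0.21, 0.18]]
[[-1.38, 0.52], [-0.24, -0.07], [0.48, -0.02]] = u@ [[-1.19,1.05],[0.78,0.33],[1.99,1.67]]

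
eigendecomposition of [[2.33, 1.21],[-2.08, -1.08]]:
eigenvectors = [[0.75, -0.46],  [-0.67, 0.89]]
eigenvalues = [1.25, 0.0]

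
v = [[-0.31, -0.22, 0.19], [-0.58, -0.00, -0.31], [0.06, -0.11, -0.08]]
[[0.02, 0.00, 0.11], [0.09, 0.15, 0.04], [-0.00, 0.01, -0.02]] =v @[[-0.12, -0.15, -0.19], [-0.0, 0.01, -0.05], [-0.08, -0.21, 0.22]]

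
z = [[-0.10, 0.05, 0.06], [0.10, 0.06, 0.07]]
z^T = [[-0.1,0.1],  [0.05,0.06],  [0.06,0.07]]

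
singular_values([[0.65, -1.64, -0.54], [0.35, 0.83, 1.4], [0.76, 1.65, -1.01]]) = [2.49, 1.85, 0.94]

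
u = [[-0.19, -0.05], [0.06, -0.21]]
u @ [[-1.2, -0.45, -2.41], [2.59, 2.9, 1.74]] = [[0.1,  -0.06,  0.37], [-0.62,  -0.64,  -0.51]]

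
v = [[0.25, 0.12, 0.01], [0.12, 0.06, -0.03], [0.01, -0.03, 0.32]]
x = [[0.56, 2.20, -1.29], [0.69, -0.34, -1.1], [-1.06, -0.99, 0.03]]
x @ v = [[0.39, 0.24, -0.47], [0.12, 0.1, -0.33], [-0.38, -0.19, 0.03]]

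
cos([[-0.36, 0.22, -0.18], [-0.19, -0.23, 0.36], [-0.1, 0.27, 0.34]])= [[0.95, 0.09, -0.04], [-0.04, 0.95, -0.04], [0.02, -0.0, 0.89]]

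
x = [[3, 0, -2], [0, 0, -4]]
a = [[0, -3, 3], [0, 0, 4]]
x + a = [[3, -3, 1], [0, 0, 0]]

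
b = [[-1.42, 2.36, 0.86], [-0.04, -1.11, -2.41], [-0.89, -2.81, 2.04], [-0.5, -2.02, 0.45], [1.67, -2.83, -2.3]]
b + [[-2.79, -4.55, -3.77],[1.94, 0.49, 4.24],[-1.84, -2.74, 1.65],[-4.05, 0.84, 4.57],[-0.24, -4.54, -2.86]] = [[-4.21, -2.19, -2.91], [1.9, -0.62, 1.83], [-2.73, -5.55, 3.69], [-4.55, -1.18, 5.02], [1.43, -7.37, -5.16]]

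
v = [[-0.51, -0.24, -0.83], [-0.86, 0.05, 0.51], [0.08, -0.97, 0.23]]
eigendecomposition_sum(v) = [[-0.65+0.00j,(-0.4+0j),-0.27-0.00j], [-0.40+0.00j,-0.24+0.00j,(-0.17-0j)], [(-0.27+0j),(-0.17+0j),(-0.11-0j)]] + [[0.07+0.16j, (0.08-0.25j), -0.28-0.03j], [-0.23-0.12j, 0.15+0.35j, (0.34-0.23j)], [0.18-0.22j, (-0.4+0.08j), 0.17+0.41j]] + [[(0.07-0.16j), 0.08+0.25j, -0.28+0.03j], [(-0.23+0.12j), (0.15-0.35j), 0.34+0.23j], [(0.18+0.22j), -0.40-0.08j, (0.17-0.41j)]]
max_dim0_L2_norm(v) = 1.0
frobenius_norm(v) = 1.73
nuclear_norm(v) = 3.00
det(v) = -1.00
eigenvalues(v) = [(-1+0j), (0.39+0.92j), (0.39-0.92j)]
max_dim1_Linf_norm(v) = 0.97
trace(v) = -0.23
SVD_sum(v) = [[-0.74, -0.26, -0.41],[-0.39, -0.14, -0.22],[-0.1, -0.04, -0.05]] + [[0.17, -0.21, -0.16], [-0.40, 0.51, 0.39], [0.31, -0.39, -0.30]] + [[0.06, 0.24, -0.26], [-0.08, -0.32, 0.34], [-0.13, -0.54, 0.58]]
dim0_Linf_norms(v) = [0.86, 0.97, 0.83]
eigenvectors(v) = [[0.80+0.00j, (0.2-0.37j), (0.2+0.37j)], [(0.49+0j), (0.12+0.6j), (0.12-0.6j)], [(0.34+0j), -0.67+0.00j, -0.67-0.00j]]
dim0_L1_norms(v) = [1.45, 1.26, 1.57]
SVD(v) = [[-0.88, 0.32, -0.36], [-0.46, -0.75, 0.47], [-0.12, 0.58, 0.81]] @ diag([1.0042311305818024, 1.0004018411021758, 0.9998579862609354]) @ [[0.83, 0.3, 0.47], [0.53, -0.67, -0.51], [-0.16, -0.67, 0.72]]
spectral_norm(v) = 1.00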